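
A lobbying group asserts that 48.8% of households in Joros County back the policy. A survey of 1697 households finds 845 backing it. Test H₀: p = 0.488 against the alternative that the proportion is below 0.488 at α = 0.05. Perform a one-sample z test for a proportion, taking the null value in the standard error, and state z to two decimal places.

p̂ = 845/1697 ≈ 0.4979.
Under H₀, SE = √(0.488·0.512/1697) = √(0.000147234) = 0.0121.
z = (0.4979 − 0.488)/0.0121 = 0.0099/0.0121 = 0.82.
p-value = P(Z < 0.819) ≈ 0.7936, so at α = 0.05 we fail to reject H₀.

z = 0.82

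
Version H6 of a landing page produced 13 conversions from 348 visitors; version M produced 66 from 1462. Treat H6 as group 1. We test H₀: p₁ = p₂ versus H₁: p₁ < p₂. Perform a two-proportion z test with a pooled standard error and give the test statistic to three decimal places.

p̂₁ = 13/348 ≈ 0.037356, p̂₂ = 66/1462 ≈ 0.045144.
Pooled p̂ = (13+66)/(348+1462) = 79/1810 = 0.043646.
SE = √(0.0417414 × 0.00355756) = 0.012186.
z = (0.037356 − 0.045144)/0.012186 = -0.007788/0.012186 = -0.639.
p-value = P(Z < -0.639) ≈ 0.2614.

z = -0.639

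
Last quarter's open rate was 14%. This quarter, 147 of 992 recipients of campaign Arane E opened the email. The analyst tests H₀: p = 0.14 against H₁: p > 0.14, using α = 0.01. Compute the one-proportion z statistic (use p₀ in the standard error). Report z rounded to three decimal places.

p̂ = 147/992 = 0.14819.
Standard error under H₀: √(0.14×0.86/992) = 0.01102.
z = (0.14819 − 0.14)/0.01102 = 0.00819/0.01102 = 0.743.
p-value = P(Z > 0.743) ≈ 0.2287. With α = 0.01, fail to reject H₀.

z = 0.743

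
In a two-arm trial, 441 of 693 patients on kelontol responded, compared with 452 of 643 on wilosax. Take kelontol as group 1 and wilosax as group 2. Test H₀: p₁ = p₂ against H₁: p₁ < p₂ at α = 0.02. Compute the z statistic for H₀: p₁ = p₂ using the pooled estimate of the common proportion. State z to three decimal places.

p̂₁ = 441/693 = 0.63636, p̂₂ = 452/643 = 0.70295.
Pooled p̂ = (441+452)/(693+643) = 893/1336 = 0.66841.
SE = √(p̂(1−p̂)(1/n₁+1/n₂)) = √(0.66841·0.33159·0.00299821) = √(0.000664515) = 0.02578.
z = (0.63636 − 0.70295)/0.02578 = -0.06659/0.02578 = -2.583.
p-value = P(Z < -2.583) ≈ 0.0049, so at α = 0.02 we reject H₀.

z = -2.583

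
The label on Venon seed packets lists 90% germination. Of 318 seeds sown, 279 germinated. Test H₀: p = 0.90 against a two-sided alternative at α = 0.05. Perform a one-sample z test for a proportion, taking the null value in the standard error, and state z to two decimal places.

z = -1.35

p̂ = 279/318 ≈ 0.8774.
Under H₀, SE = √(0.9·0.1/318) = √(0.000283019) = 0.0168.
z = (0.8774 − 0.9)/0.0168 = -0.0226/0.0168 = -1.35.
p-value = 2·P(Z > 1.346) ≈ 0.1783; since p > α = 0.05, fail to reject H₀.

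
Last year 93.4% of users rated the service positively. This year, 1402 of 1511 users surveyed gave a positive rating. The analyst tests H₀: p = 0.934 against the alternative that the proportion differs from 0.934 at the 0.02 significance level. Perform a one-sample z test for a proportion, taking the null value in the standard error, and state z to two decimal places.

z = -0.96

p̂ = 1402/1511 ≈ 0.92786.
Standard error under H₀: √(0.934×0.066/1511) = 0.00639.
z = (0.92786 − 0.934)/0.00639 = -0.00614/0.00639 = -0.96.
Two-sided p-value ≈ 2·Φ(−0.961) = 0.3366. With α = 0.02, fail to reject H₀.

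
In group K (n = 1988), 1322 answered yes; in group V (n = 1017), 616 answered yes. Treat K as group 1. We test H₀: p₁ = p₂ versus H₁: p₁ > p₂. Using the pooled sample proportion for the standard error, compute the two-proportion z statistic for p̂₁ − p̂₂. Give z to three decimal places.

p̂₁ = 1322/1988 ≈ 0.66499, p̂₂ = 616/1017 ≈ 0.60570.
Pooled p̂ = (1322+616)/(1988+1017) = 1938/3005 = 0.64493.
SE = √(0.228997 × 0.0014863) = 0.01845.
z = (0.66499 − 0.60570)/0.01845 = 0.05929/0.01845 = 3.214.

z = 3.214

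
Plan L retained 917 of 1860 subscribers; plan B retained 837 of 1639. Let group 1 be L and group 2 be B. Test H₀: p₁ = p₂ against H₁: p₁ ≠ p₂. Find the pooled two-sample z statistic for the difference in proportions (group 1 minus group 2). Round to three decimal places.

z = -1.043

p̂₁ = 917/1860 = 0.49301, p̂₂ = 837/1639 = 0.51068.
Pooled p̂ = (917+837)/(1860+1639) = 1754/3499 = 0.50129.
SE = √(0.249998 × 0.00114776) = 0.01694.
z = (0.49301 − 0.51068)/0.01694 = -0.01767/0.01694 = -1.043.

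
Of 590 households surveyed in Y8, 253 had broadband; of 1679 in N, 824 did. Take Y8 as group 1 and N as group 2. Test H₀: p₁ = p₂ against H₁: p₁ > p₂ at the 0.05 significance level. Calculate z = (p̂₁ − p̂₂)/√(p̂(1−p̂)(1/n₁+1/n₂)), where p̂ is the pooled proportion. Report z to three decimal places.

p̂₁ = 253/590 ≈ 0.42881, p̂₂ = 824/1679 ≈ 0.49077.
Pooled p̂ = (253+824)/(590+1679) = 1077/2269 = 0.47466.
SE = √(p̂(1−p̂)(1/n₁+1/n₂)) = √(0.47466·0.52534·0.00229051) = √(0.000571156) = 0.02390.
z = (0.42881 − 0.49077)/0.02390 = -0.06196/0.02390 = -2.592.
p-value = P(Z > -2.592) ≈ 0.9952. With α = 0.05, fail to reject H₀.

z = -2.592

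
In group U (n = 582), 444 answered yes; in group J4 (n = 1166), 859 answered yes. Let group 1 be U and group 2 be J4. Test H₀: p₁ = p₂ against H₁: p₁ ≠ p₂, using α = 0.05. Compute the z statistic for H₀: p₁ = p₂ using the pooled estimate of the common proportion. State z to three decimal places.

p̂₁ = 444/582 = 0.76289, p̂₂ = 859/1166 = 0.73671.
Pooled p̂ = (444+859)/(582+1166) = 1303/1748 = 0.74542.
SE = √(0.189767 × 0.00257585) = 0.02211.
z = (0.76289 − 0.73671)/0.02211 = 0.02618/0.02211 = 1.184.
p-value = 2·P(Z > 1.184) ≈ 0.2364. With α = 0.05, fail to reject H₀.

z = 1.184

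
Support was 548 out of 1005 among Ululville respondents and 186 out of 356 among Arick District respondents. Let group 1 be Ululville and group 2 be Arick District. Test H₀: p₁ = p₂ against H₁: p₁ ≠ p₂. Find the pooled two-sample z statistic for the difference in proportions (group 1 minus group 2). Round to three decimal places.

p̂₁ = 548/1005 = 0.54527, p̂₂ = 186/356 = 0.52247.
Pooled p̂ = (548+186)/(1005+356) = 734/1361 = 0.53931.
SE = √(p̂(1−p̂)(1/n₁+1/n₂)) = √(0.53931·0.46069·0.00380401) = √(0.000945125) = 0.03074.
z = (0.54527 − 0.52247)/0.03074 = 0.02280/0.03074 = 0.742.

z = 0.742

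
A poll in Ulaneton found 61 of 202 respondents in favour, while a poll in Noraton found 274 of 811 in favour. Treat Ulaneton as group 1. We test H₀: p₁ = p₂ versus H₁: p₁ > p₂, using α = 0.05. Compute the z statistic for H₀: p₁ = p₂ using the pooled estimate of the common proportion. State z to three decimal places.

z = -0.970

p̂₁ = 61/202 = 0.301980, p̂₂ = 274/811 = 0.337855.
Pooled p̂ = (61+274)/(202+811) = 335/1013 = 0.330701.
SE = √(0.221338 × 0.00618354) = 0.036995.
z = (0.301980 − 0.337855)/0.036995 = -0.035875/0.036995 = -0.970.
p-value = P(Z > -0.970) ≈ 0.8339, so at α = 0.05 we fail to reject H₀.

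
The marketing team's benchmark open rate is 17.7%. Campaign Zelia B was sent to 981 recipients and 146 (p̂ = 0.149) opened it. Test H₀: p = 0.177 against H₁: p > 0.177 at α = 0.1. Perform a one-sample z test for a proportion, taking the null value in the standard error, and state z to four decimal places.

p̂ = 146/981 = 0.1488277.
Standard error under H₀: √(0.177×0.823/981) = 0.0121857.
z = (0.1488277 − 0.177)/0.0121857 = -0.0281723/0.0121857 = -2.3119.
p-value = P(Z > -2.312) ≈ 0.9896, so at α = 0.1 we fail to reject H₀.

z = -2.3119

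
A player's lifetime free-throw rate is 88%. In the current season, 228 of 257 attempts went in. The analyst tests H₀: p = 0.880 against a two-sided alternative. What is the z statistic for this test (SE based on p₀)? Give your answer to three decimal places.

p̂ = 228/257 = 0.88716.
SE = √(p₀(1−p₀)/n) = √(0.1056/257) = 0.02027.
z = (0.88716 − 0.88)/0.02027 = 0.00716/0.02027 = 0.353.
Two-sided p-value ≈ 2·Φ(−0.353) = 0.7239.

z = 0.353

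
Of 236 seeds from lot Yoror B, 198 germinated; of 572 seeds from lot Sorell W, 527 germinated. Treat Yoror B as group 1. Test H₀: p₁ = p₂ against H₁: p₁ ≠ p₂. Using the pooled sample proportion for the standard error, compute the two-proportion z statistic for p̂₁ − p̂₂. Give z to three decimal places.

p̂₁ = 198/236 ≈ 0.83898, p̂₂ = 527/572 ≈ 0.92133.
Pooled p̂ = (198+527)/(236+572) = 725/808 = 0.89728.
SE = √(0.0921708 × 0.00598554) = 0.02349.
z = (0.83898 − 0.92133)/0.02349 = -0.08235/0.02349 = -3.506.

z = -3.506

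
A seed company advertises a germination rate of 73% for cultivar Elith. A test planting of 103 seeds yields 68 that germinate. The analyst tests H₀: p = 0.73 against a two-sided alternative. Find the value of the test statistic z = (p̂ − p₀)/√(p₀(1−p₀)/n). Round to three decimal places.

z = -1.596

p̂ = 68/103 ≈ 0.66019.
Under H₀, SE = √(0.73·0.27/103) = √(0.00191359) = 0.04374.
z = (0.66019 − 0.73)/0.04374 = -0.06981/0.04374 = -1.596.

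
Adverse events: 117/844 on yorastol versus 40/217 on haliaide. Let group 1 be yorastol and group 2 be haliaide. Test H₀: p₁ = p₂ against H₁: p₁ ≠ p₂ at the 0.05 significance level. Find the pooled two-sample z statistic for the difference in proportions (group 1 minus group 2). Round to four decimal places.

p̂₁ = 117/844 ≈ 0.138626, p̂₂ = 40/217 ≈ 0.184332.
Pooled p̂ = (117+40)/(844+217) = 157/1061 = 0.147974.
SE = √(p̂(1−p̂)(1/n₁+1/n₂)) = √(0.147974·0.852026·0.00579313) = √(0.000730383) = 0.027026.
z = (0.138626 − 0.184332)/0.027026 = -0.045706/0.027026 = -1.6912.
p-value = 2·P(Z > 1.691) ≈ 0.0908; since p > α = 0.05, fail to reject H₀.

z = -1.6912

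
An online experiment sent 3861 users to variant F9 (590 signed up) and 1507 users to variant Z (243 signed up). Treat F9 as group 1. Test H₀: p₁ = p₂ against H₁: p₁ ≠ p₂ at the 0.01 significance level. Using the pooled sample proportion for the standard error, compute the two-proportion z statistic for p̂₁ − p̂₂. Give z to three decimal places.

p̂₁ = 590/3861 ≈ 0.15281, p̂₂ = 243/1507 ≈ 0.16125.
Pooled p̂ = (590+243)/(3861+1507) = 833/5368 = 0.15518.
SE = √(0.131098 × 0.00092257) = 0.01100.
z = (0.15281 − 0.16125)/0.01100 = -0.00844/0.01100 = -0.767.
p-value = 2·P(Z > 0.767) ≈ 0.4430, so at α = 0.01 we fail to reject H₀.

z = -0.767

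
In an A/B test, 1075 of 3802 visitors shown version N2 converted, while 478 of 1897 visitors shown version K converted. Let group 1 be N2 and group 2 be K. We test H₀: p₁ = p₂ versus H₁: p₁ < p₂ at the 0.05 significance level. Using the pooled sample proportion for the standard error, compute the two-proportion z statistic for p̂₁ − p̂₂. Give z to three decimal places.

p̂₁ = 1075/3802 ≈ 0.28275, p̂₂ = 478/1897 ≈ 0.25198.
Pooled p̂ = (1075+478)/(3802+1897) = 1553/5699 = 0.27250.
SE = √(0.198246 × 0.000790168) = 0.01252.
z = (0.28275 − 0.25198)/0.01252 = 0.03077/0.01252 = 2.458.
p-value = P(Z < 2.458) ≈ 0.9930, so at α = 0.05 we fail to reject H₀.

z = 2.458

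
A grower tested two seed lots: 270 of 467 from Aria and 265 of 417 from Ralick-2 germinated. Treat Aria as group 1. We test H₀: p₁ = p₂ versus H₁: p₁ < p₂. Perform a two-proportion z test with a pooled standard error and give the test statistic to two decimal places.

z = -1.74

p̂₁ = 270/467 = 0.5782, p̂₂ = 265/417 = 0.6355.
Pooled p̂ = (270+265)/(467+417) = 535/884 = 0.6052.
SE = √(p̂(1−p̂)(1/n₁+1/n₂)) = √(0.6052·0.3948·0.00453941) = √(0.00108461) = 0.0329.
z = (0.5782 − 0.6355)/0.0329 = -0.0573/0.0329 = -1.74.
p-value = P(Z < -1.741) ≈ 0.0409.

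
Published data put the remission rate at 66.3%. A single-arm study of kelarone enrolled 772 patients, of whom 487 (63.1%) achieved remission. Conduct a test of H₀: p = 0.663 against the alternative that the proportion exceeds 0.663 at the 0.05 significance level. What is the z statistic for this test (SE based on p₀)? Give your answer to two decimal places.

p̂ = 487/772 = 0.6308.
SE = √(p₀(1−p₀)/n) = √(0.22343/772) = 0.0170.
z = (0.6308 − 0.663)/0.0170 = -0.0322/0.0170 = -1.89.
p-value = P(Z > -1.891) ≈ 0.9707, so at α = 0.05 we fail to reject H₀.

z = -1.89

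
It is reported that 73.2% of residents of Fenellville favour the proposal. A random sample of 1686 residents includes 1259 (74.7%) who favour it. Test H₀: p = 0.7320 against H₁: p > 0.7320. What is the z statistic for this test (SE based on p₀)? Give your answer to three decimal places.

z = 1.366

p̂ = 1259/1686 = 0.74674.
Under H₀, SE = √(0.732·0.268/1686) = √(0.000116356) = 0.01079.
z = (0.74674 − 0.732)/0.01079 = 0.01474/0.01079 = 1.366.
p-value = P(Z > 1.366) ≈ 0.0859.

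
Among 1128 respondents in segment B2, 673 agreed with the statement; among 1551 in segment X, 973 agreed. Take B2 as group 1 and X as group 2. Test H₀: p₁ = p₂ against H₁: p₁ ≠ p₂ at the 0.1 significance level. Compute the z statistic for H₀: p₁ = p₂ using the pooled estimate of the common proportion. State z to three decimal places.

p̂₁ = 673/1128 ≈ 0.59663, p̂₂ = 973/1551 ≈ 0.62734.
Pooled p̂ = (673+973)/(1128+1551) = 1646/2679 = 0.61441.
SE = √(0.236911 × 0.00153127) = 0.01905.
z = (0.59663 − 0.62734)/0.01905 = -0.03071/0.01905 = -1.612.
p-value = 2·P(Z > 1.612) ≈ 0.1069, so at α = 0.1 we fail to reject H₀.

z = -1.612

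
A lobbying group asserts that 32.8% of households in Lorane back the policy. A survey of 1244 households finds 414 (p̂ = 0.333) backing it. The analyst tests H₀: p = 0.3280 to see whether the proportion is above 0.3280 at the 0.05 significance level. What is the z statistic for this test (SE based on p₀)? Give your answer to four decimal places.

p̂ = 414/1244 ≈ 0.332797.
Under H₀, SE = √(0.328·0.672/1244) = √(0.000177183) = 0.013311.
z = (0.332797 − 0.328)/0.013311 = 0.004797/0.013311 = 0.3604.
p-value = P(Z > 0.360) ≈ 0.3593, so at α = 0.05 we fail to reject H₀.

z = 0.3604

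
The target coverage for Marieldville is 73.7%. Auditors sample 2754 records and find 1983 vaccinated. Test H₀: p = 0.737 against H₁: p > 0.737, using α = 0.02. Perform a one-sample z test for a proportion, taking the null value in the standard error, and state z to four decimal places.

p̂ = 1983/2754 = 0.720044.
SE = √(p₀(1−p₀)/n) = √(0.19383/2754) = 0.008389.
z = (0.720044 − 0.737)/0.008389 = -0.016956/0.008389 = -2.0212.
p-value = P(Z > -2.021) ≈ 0.9784, so at α = 0.02 we fail to reject H₀.

z = -2.0212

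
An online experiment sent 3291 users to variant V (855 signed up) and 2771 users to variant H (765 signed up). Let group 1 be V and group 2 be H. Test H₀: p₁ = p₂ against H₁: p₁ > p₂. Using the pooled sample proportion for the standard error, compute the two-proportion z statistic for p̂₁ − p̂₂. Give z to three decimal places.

p̂₁ = 855/3291 ≈ 0.25980, p̂₂ = 765/2771 ≈ 0.27607.
Pooled p̂ = (855+765)/(3291+2771) = 1620/6062 = 0.26724.
SE = √(p̂(1−p̂)(1/n₁+1/n₂)) = √(0.26724·0.73276·0.00066474) = √(0.000130171) = 0.01141.
z = (0.25980 − 0.27607)/0.01141 = -0.01627/0.01141 = -1.426.
p-value = P(Z > -1.426) ≈ 0.9231.

z = -1.426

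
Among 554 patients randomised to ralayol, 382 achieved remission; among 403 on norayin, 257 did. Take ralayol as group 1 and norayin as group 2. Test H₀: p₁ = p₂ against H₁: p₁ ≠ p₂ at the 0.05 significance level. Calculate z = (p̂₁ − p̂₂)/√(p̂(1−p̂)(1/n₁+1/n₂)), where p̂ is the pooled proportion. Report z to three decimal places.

z = 1.680

p̂₁ = 382/554 = 0.68953, p̂₂ = 257/403 = 0.63772.
Pooled p̂ = (382+257)/(554+403) = 639/957 = 0.66771.
SE = √(p̂(1−p̂)(1/n₁+1/n₂)) = √(0.66771·0.33229·0.00428644) = √(0.000951045) = 0.03084.
z = (0.68953 − 0.63772)/0.03084 = 0.05181/0.03084 = 1.680.
p-value = 2·P(Z > 1.680) ≈ 0.0929, so at α = 0.05 we fail to reject H₀.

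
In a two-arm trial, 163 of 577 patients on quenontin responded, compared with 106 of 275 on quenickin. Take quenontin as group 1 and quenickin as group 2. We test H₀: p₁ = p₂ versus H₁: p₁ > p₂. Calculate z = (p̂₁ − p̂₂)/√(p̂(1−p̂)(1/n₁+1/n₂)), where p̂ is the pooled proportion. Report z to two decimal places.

z = -3.02

p̂₁ = 163/577 = 0.2825, p̂₂ = 106/275 = 0.3855.
Pooled p̂ = (163+106)/(577+275) = 269/852 = 0.3157.
SE = √(0.216044 × 0.00536947) = 0.0341.
z = (0.2825 − 0.3855)/0.0341 = -0.1030/0.0341 = -3.02.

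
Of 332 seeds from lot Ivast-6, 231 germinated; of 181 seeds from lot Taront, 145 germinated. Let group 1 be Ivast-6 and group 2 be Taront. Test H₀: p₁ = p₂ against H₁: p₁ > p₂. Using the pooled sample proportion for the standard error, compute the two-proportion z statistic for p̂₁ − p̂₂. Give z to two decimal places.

p̂₁ = 231/332 = 0.69578, p̂₂ = 145/181 = 0.80110.
Pooled p̂ = (231+145)/(332+181) = 376/513 = 0.73294.
SE = √(p̂(1−p̂)(1/n₁+1/n₂)) = √(0.73294·0.26706·0.00853691) = √(0.00167099) = 0.04088.
z = (0.69578 − 0.80110)/0.04088 = -0.10532/0.04088 = -2.58.

z = -2.58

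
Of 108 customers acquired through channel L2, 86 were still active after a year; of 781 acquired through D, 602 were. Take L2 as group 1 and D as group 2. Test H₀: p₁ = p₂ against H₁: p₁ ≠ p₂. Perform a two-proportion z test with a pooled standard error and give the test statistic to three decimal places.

p̂₁ = 86/108 = 0.79630, p̂₂ = 602/781 = 0.77081.
Pooled p̂ = (86+602)/(108+781) = 688/889 = 0.77390.
SE = √(0.174977 × 0.0105397) = 0.04294.
z = (0.79630 − 0.77081)/0.04294 = 0.02549/0.04294 = 0.594.

z = 0.594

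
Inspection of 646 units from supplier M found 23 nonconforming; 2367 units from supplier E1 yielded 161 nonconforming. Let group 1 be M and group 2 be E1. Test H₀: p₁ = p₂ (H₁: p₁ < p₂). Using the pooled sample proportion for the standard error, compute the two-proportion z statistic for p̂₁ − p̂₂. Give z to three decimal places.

p̂₁ = 23/646 = 0.03560, p̂₂ = 161/2367 = 0.06802.
Pooled p̂ = (23+161)/(646+2367) = 184/3013 = 0.06107.
SE = √(0.0573393 × 0.00197046) = 0.01063.
z = (0.03560 − 0.06802)/0.01063 = -0.03242/0.01063 = -3.050.

z = -3.050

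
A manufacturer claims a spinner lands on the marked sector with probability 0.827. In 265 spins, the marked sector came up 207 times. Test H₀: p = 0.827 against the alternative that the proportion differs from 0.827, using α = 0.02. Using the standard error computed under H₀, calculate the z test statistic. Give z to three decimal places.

z = -1.974

p̂ = 207/265 = 0.78113.
Under H₀, SE = √(0.827·0.173/265) = √(0.000539891) = 0.02324.
z = (0.78113 − 0.827)/0.02324 = -0.04587/0.02324 = -1.974.
Two-sided p-value ≈ 2·Φ(−1.974) = 0.0484. With α = 0.02, fail to reject H₀.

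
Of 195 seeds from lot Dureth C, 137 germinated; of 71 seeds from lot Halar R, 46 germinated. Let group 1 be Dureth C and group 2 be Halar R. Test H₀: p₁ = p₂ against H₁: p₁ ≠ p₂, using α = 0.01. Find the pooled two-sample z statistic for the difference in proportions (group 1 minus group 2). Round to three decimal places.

z = 0.851

p̂₁ = 137/195 = 0.70256, p̂₂ = 46/71 = 0.64789.
Pooled p̂ = (137+46)/(195+71) = 183/266 = 0.68797.
SE = √(0.214667 × 0.0192127) = 0.06422.
z = (0.70256 − 0.64789)/0.06422 = 0.05467/0.06422 = 0.851.
Two-sided p-value ≈ 2·Φ(−0.851) = 0.3946, so at α = 0.01 we fail to reject H₀.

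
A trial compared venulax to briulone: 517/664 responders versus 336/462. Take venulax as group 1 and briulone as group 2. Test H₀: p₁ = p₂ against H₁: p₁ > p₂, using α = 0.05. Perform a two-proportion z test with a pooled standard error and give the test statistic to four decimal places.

z = 1.9774

p̂₁ = 517/664 = 0.7786145, p̂₂ = 336/462 = 0.7272727.
Pooled p̂ = (517+336)/(664+462) = 853/1126 = 0.7575488.
SE = √(0.183669 × 0.00367053) = 0.0259646.
z = (0.7786145 − 0.7272727)/0.0259646 = 0.0513418/0.0259646 = 1.9774.
p-value = P(Z > 1.977) ≈ 0.0240. With α = 0.05, reject H₀.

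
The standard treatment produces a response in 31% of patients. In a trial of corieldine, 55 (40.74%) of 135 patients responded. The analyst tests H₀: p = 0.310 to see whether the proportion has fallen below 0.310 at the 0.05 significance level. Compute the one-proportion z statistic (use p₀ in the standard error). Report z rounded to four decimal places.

z = 2.4471

p̂ = 55/135 = 0.407407.
Standard error under H₀: √(0.31×0.69/135) = 0.039805.
z = (0.407407 − 0.31)/0.039805 = 0.097407/0.039805 = 2.4471.
p-value = P(Z < 2.447) ≈ 0.9928; since p > α = 0.05, fail to reject H₀.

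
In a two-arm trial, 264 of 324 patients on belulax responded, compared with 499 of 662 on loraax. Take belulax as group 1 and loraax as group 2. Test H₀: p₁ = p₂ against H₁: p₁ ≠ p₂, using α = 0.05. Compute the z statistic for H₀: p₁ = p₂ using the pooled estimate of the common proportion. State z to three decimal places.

z = 2.152

p̂₁ = 264/324 = 0.81481, p̂₂ = 499/662 = 0.75378.
Pooled p̂ = (264+499)/(324+662) = 763/986 = 0.77383.
SE = √(p̂(1−p̂)(1/n₁+1/n₂)) = √(0.77383·0.22617·0.00459699) = √(0.000804543) = 0.02836.
z = (0.81481 − 0.75378)/0.02836 = 0.06103/0.02836 = 2.152.
Two-sided p-value ≈ 2·Φ(−2.152) = 0.0314. With α = 0.05, reject H₀.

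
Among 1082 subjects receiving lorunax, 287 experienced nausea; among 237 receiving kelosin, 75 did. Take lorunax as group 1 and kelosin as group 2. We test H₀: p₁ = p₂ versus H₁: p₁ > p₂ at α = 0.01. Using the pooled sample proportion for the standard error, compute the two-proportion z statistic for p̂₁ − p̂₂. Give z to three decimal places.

p̂₁ = 287/1082 = 0.26525, p̂₂ = 75/237 = 0.31646.
Pooled p̂ = (287+75)/(1082+237) = 362/1319 = 0.27445.
SE = √(0.199127 × 0.00514362) = 0.03200.
z = (0.26525 − 0.31646)/0.03200 = -0.05121/0.03200 = -1.600.
p-value = P(Z > -1.600) ≈ 0.9452; since p > α = 0.01, fail to reject H₀.

z = -1.600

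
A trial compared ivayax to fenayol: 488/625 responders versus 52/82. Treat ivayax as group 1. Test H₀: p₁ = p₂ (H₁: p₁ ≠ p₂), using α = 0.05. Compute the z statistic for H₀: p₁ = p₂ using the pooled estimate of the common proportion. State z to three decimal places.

z = 2.940

p̂₁ = 488/625 = 0.780800, p̂₂ = 52/82 = 0.634146.
Pooled p̂ = (488+52)/(625+82) = 540/707 = 0.763791.
SE = √(p̂(1−p̂)(1/n₁+1/n₂)) = √(0.763791·0.236209·0.0137951) = √(0.00248884) = 0.049888.
z = (0.780800 − 0.634146)/0.049888 = 0.146654/0.049888 = 2.940.
p-value = 2·P(Z > 2.940) ≈ 0.0033, so at α = 0.05 we reject H₀.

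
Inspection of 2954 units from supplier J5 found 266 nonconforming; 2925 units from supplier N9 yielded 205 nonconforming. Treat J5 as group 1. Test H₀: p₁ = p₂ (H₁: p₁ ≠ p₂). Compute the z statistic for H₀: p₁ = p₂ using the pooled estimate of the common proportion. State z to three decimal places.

p̂₁ = 266/2954 = 0.09005, p̂₂ = 205/2925 = 0.07009.
Pooled p̂ = (266+205)/(2954+2925) = 471/5879 = 0.08012.
SE = √(p̂(1−p̂)(1/n₁+1/n₂)) = √(0.08012·0.91988·0.000680404) = √(5.01439e-05) = 0.00708.
z = (0.09005 − 0.07009)/0.00708 = 0.01996/0.00708 = 2.819.

z = 2.819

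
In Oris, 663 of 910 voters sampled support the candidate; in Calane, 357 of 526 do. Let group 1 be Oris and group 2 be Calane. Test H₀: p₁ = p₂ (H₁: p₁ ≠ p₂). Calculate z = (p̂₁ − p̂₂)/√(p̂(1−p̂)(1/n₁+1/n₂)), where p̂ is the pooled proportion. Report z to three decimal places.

p̂₁ = 663/910 = 0.728571, p̂₂ = 357/526 = 0.678707.
Pooled p̂ = (663+357)/(910+526) = 1020/1436 = 0.710306.
SE = √(0.205771 × 0.00300004) = 0.024846.
z = (0.728571 − 0.678707)/0.024846 = 0.049864/0.024846 = 2.007.
p-value = 2·P(Z > 2.007) ≈ 0.0448.

z = 2.007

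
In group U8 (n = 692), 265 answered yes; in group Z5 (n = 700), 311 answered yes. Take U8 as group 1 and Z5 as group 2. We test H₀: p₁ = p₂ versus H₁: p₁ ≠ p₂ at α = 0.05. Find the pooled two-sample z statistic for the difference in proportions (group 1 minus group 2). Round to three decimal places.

p̂₁ = 265/692 ≈ 0.38295, p̂₂ = 311/700 ≈ 0.44429.
Pooled p̂ = (265+311)/(692+700) = 576/1392 = 0.41379.
SE = √(p̂(1−p̂)(1/n₁+1/n₂)) = √(0.41379·0.58621·0.00287366) = √(0.000697059) = 0.02640.
z = (0.38295 − 0.44429)/0.02640 = -0.06134/0.02640 = -2.323.
p-value = 2·P(Z > 2.323) ≈ 0.0202, so at α = 0.05 we reject H₀.

z = -2.323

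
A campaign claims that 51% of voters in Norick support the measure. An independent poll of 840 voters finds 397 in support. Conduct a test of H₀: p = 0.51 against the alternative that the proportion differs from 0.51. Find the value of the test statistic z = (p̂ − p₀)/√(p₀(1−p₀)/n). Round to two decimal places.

p̂ = 397/840 = 0.4726.
Standard error under H₀: √(0.51×0.49/840) = 0.0172.
z = (0.4726 − 0.51)/0.0172 = -0.0374/0.0172 = -2.17.

z = -2.17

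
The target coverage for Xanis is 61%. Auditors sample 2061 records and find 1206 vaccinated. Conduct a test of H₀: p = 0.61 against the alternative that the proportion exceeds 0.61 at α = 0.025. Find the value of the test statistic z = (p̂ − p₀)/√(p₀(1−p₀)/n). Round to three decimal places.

z = -2.313

p̂ = 1206/2061 = 0.585153.
SE = √(p₀(1−p₀)/n) = √(0.2379/2061) = 0.010744.
z = (0.585153 − 0.61)/0.010744 = -0.024847/0.010744 = -2.313.
p-value = P(Z > -2.313) ≈ 0.9896, so at α = 0.025 we fail to reject H₀.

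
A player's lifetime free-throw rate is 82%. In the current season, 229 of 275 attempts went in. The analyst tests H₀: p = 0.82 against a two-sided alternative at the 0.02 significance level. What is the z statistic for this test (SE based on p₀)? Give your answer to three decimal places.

p̂ = 229/275 = 0.83273.
Standard error under H₀: √(0.82×0.18/275) = 0.02317.
z = (0.83273 − 0.82)/0.02317 = 0.01273/0.02317 = 0.549.
p-value = 2·P(Z > 0.549) ≈ 0.5828, so at α = 0.02 we fail to reject H₀.

z = 0.549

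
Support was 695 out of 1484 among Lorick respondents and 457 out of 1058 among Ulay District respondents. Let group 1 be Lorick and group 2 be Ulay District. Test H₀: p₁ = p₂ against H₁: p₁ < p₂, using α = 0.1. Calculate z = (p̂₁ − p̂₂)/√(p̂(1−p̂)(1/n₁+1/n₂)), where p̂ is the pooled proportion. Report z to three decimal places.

z = 1.816

p̂₁ = 695/1484 = 0.46833, p̂₂ = 457/1058 = 0.43195.
Pooled p̂ = (695+457)/(1484+1058) = 1152/2542 = 0.45319.
SE = √(p̂(1−p̂)(1/n₁+1/n₂)) = √(0.45319·0.54681·0.00161903) = √(0.00040121) = 0.02003.
z = (0.46833 − 0.43195)/0.02003 = 0.03638/0.02003 = 1.816.
p-value = P(Z < 1.816) ≈ 0.9653, so at α = 0.1 we fail to reject H₀.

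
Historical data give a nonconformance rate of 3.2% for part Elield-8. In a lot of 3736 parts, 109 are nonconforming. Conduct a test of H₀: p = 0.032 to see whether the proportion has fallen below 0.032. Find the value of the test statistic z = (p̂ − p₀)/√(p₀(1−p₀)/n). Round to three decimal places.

p̂ = 109/3736 = 0.029176.
Standard error under H₀: √(0.032×0.968/3736) = 0.002879.
z = (0.029176 − 0.032)/0.002879 = -0.002824/0.002879 = -0.981.
p-value = P(Z < -0.981) ≈ 0.1633.

z = -0.981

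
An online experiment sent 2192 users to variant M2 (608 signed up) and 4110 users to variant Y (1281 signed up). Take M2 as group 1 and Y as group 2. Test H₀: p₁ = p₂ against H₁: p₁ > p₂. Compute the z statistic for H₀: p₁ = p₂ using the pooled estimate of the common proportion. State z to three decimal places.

p̂₁ = 608/2192 ≈ 0.27737, p̂₂ = 1281/4110 ≈ 0.31168.
Pooled p̂ = (608+1281)/(2192+4110) = 1889/6302 = 0.29975.
SE = √(0.209898 × 0.000699513) = 0.01212.
z = (0.27737 − 0.31168)/0.01212 = -0.03431/0.01212 = -2.831.
p-value = P(Z > -2.831) ≈ 0.9977.

z = -2.831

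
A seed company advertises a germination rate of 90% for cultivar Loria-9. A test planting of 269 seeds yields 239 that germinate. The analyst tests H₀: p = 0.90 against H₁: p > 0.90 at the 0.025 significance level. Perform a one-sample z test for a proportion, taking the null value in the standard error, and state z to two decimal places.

z = -0.63

p̂ = 239/269 ≈ 0.8885.
Under H₀, SE = √(0.9·0.1/269) = √(0.000334572) = 0.0183.
z = (0.8885 − 0.9)/0.0183 = -0.0115/0.0183 = -0.63.
p-value = P(Z > -0.630) ≈ 0.7357; since p > α = 0.025, fail to reject H₀.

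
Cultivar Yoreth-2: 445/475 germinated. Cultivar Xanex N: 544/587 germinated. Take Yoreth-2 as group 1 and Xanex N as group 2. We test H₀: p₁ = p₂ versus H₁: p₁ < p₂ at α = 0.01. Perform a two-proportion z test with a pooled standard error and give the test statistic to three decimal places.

z = 0.647

p̂₁ = 445/475 = 0.936842, p̂₂ = 544/587 = 0.926746.
Pooled p̂ = (445+544)/(475+587) = 989/1062 = 0.931262.
SE = √(p̂(1−p̂)(1/n₁+1/n₂)) = √(0.931262·0.068738·0.00380884) = √(0.000243816) = 0.015615.
z = (0.936842 − 0.926746)/0.015615 = 0.010096/0.015615 = 0.647.
p-value = P(Z < 0.647) ≈ 0.7410, so at α = 0.01 we fail to reject H₀.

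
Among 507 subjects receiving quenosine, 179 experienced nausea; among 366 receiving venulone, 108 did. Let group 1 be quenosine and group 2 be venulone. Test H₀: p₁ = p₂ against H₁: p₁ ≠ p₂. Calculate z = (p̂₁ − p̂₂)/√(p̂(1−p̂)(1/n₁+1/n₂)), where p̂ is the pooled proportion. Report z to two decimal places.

p̂₁ = 179/507 ≈ 0.3531, p̂₂ = 108/366 ≈ 0.2951.
Pooled p̂ = (179+108)/(507+366) = 287/873 = 0.3288.
SE = √(0.220674 × 0.00470463) = 0.0322.
z = (0.3531 − 0.2951)/0.0322 = 0.0580/0.0322 = 1.80.
p-value = 2·P(Z > 1.799) ≈ 0.0720.

z = 1.80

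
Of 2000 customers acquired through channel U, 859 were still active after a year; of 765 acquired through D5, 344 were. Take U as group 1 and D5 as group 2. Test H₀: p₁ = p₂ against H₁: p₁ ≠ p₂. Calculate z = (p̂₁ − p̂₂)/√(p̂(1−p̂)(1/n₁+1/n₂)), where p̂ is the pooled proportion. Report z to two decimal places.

p̂₁ = 859/2000 ≈ 0.4295, p̂₂ = 344/765 ≈ 0.4497.
Pooled p̂ = (859+344)/(2000+765) = 1203/2765 = 0.4351.
SE = √(0.245786 × 0.00180719) = 0.0211.
z = (0.4295 − 0.4497)/0.0211 = -0.0202/0.0211 = -0.96.
Two-sided p-value ≈ 2·Φ(−0.957) = 0.3385.

z = -0.96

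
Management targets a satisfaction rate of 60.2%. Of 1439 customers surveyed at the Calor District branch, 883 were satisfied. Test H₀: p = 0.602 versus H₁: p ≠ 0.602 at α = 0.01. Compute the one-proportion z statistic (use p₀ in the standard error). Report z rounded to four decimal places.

p̂ = 883/1439 ≈ 0.613621.
SE = √(p₀(1−p₀)/n) = √(0.2396/1439) = 0.012904.
z = (0.613621 − 0.602)/0.012904 = 0.011621/0.012904 = 0.9006.
Two-sided p-value ≈ 2·Φ(−0.901) = 0.3678, so at α = 0.01 we fail to reject H₀.

z = 0.9006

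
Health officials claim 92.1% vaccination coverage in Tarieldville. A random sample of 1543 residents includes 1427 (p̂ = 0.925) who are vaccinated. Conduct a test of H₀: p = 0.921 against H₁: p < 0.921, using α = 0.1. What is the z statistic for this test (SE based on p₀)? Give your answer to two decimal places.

p̂ = 1427/1543 ≈ 0.92482.
SE = √(p₀(1−p₀)/n) = √(0.072759/1543) = 0.00687.
z = (0.92482 − 0.921)/0.00687 = 0.00382/0.00687 = 0.56.
p-value = P(Z < 0.557) ≈ 0.7111, so at α = 0.1 we fail to reject H₀.

z = 0.56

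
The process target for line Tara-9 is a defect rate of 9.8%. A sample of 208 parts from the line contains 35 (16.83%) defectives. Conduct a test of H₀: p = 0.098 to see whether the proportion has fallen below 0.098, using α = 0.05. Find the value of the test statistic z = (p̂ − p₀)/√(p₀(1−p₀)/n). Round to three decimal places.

z = 3.409

p̂ = 35/208 = 0.168269.
SE = √(p₀(1−p₀)/n) = √(0.088396/208) = 0.020615.
z = (0.168269 − 0.098)/0.020615 = 0.070269/0.020615 = 3.409.
p-value = P(Z < 3.409) ≈ 0.9997; since p > α = 0.05, fail to reject H₀.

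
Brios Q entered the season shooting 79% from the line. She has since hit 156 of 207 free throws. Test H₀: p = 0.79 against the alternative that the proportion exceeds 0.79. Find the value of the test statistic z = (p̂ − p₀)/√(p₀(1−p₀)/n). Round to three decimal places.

p̂ = 156/207 ≈ 0.75362.
SE = √(p₀(1−p₀)/n) = √(0.1659/207) = 0.02831.
z = (0.75362 − 0.79)/0.02831 = -0.03638/0.02831 = -1.285.

z = -1.285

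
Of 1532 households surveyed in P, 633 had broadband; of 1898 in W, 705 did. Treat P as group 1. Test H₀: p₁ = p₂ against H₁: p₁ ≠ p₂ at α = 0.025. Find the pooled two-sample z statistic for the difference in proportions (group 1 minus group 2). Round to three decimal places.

z = 2.492

p̂₁ = 633/1532 = 0.413185, p̂₂ = 705/1898 = 0.371444.
Pooled p̂ = (633+705)/(1532+1898) = 1338/3430 = 0.390087.
SE = √(p̂(1−p̂)(1/n₁+1/n₂)) = √(0.390087·0.609913·0.00117961) = √(0.000280652) = 0.016753.
z = (0.413185 − 0.371444)/0.016753 = 0.041741/0.016753 = 2.492.
p-value = 2·P(Z > 2.492) ≈ 0.0127, so at α = 0.025 we reject H₀.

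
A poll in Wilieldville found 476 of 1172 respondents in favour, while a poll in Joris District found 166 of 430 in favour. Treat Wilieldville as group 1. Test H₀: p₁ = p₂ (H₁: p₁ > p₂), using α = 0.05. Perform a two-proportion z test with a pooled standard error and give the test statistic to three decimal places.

p̂₁ = 476/1172 ≈ 0.40614, p̂₂ = 166/430 ≈ 0.38605.
Pooled p̂ = (476+166)/(1172+430) = 642/1602 = 0.40075.
SE = √(0.240149 × 0.00317882) = 0.02763.
z = (0.40614 − 0.38605)/0.02763 = 0.02009/0.02763 = 0.727.
p-value = P(Z > 0.727) ≈ 0.2335, so at α = 0.05 we fail to reject H₀.

z = 0.727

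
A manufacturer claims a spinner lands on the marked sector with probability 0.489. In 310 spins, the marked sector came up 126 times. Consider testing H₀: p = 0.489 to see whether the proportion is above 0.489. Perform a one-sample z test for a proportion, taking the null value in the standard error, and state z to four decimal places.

z = -2.9075

p̂ = 126/310 ≈ 0.406452.
SE = √(p₀(1−p₀)/n) = √(0.24988/310) = 0.028391.
z = (0.406452 − 0.489)/0.028391 = -0.082548/0.028391 = -2.9075.
p-value = P(Z > -2.908) ≈ 0.9982.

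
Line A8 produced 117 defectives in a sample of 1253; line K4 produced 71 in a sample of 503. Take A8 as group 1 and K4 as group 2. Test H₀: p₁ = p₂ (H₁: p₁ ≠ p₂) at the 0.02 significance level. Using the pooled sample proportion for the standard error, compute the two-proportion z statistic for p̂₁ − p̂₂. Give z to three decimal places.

z = -2.927

p̂₁ = 117/1253 ≈ 0.09338, p̂₂ = 71/503 ≈ 0.14115.
Pooled p̂ = (117+71)/(1253+503) = 188/1756 = 0.10706.
SE = √(p̂(1−p̂)(1/n₁+1/n₂)) = √(0.10706·0.89294·0.00278616) = √(0.000266355) = 0.01632.
z = (0.09338 − 0.14115)/0.01632 = -0.04777/0.01632 = -2.927.
Two-sided p-value ≈ 2·Φ(−2.927) = 0.0034; since p < α = 0.02, reject H₀.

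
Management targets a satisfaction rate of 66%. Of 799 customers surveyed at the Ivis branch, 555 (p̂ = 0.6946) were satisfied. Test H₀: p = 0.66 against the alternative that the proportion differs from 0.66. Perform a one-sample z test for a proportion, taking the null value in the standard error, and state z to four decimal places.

z = 2.0657

p̂ = 555/799 ≈ 0.6946183.
Standard error under H₀: √(0.66×0.34/799) = 0.0167586.
z = (0.6946183 − 0.66)/0.0167586 = 0.0346183/0.0167586 = 2.0657.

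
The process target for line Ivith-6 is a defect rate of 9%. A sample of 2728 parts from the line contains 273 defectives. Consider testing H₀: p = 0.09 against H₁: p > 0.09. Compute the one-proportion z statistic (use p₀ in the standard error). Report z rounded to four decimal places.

z = 1.8385

p̂ = 273/2728 = 0.100073.
Standard error under H₀: √(0.09×0.91/2728) = 0.005479.
z = (0.100073 − 0.09)/0.005479 = 0.010073/0.005479 = 1.8385.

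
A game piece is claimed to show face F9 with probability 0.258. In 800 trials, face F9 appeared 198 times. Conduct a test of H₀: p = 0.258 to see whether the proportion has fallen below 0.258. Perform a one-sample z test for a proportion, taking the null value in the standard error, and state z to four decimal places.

z = -0.6788

p̂ = 198/800 = 0.247500.
Standard error under H₀: √(0.258×0.742/800) = 0.015469.
z = (0.247500 − 0.258)/0.015469 = -0.010500/0.015469 = -0.6788.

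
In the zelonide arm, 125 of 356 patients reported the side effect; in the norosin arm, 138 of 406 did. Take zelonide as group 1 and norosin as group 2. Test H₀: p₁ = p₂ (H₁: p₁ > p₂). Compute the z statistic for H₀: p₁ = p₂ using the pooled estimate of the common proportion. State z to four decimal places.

p̂₁ = 125/356 ≈ 0.351124, p̂₂ = 138/406 ≈ 0.339901.
Pooled p̂ = (125+138)/(356+406) = 263/762 = 0.345144.
SE = √(0.22602 × 0.00527204) = 0.034519.
z = (0.351124 − 0.339901)/0.034519 = 0.011223/0.034519 = 0.3251.
p-value = P(Z > 0.325) ≈ 0.3726.

z = 0.3251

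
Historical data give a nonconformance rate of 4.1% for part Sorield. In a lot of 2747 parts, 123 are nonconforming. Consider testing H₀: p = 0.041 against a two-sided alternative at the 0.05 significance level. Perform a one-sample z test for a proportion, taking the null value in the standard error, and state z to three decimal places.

z = 0.998

p̂ = 123/2747 ≈ 0.044776.
SE = √(p₀(1−p₀)/n) = √(0.039319/2747) = 0.003783.
z = (0.044776 − 0.041)/0.003783 = 0.003776/0.003783 = 0.998.
p-value = 2·P(Z > 0.998) ≈ 0.3182, so at α = 0.05 we fail to reject H₀.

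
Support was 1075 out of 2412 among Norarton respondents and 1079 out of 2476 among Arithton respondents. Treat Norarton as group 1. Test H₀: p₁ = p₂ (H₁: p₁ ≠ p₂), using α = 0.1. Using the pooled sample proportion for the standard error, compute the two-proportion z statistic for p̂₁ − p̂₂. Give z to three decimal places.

p̂₁ = 1075/2412 = 0.445688, p̂₂ = 1079/2476 = 0.435784.
Pooled p̂ = (1075+1079)/(2412+2476) = 2154/4888 = 0.440671.
SE = √(0.24648 × 0.000818471) = 0.014203.
z = (0.445688 − 0.435784)/0.014203 = 0.009904/0.014203 = 0.697.
p-value = 2·P(Z > 0.697) ≈ 0.4856; since p > α = 0.1, fail to reject H₀.

z = 0.697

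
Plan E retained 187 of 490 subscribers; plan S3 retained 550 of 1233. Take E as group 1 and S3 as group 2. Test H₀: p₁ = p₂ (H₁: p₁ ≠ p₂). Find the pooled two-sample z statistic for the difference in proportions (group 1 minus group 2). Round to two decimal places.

p̂₁ = 187/490 ≈ 0.3816, p̂₂ = 550/1233 ≈ 0.4461.
Pooled p̂ = (187+550)/(490+1233) = 737/1723 = 0.4277.
SE = √(0.244779 × 0.00285185) = 0.0264.
z = (0.3816 − 0.4461)/0.0264 = -0.0645/0.0264 = -2.44.
p-value = 2·P(Z > 2.439) ≈ 0.0147.

z = -2.44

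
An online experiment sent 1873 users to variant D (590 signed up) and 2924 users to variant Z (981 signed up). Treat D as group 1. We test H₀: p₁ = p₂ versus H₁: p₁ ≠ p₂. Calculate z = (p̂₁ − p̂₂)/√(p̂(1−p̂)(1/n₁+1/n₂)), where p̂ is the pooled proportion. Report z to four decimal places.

p̂₁ = 590/1873 = 0.315003, p̂₂ = 981/2924 = 0.335499.
Pooled p̂ = (590+981)/(1873+2924) = 1571/4797 = 0.327496.
SE = √(0.220242 × 0.0008759) = 0.013889.
z = (0.315003 − 0.335499)/0.013889 = -0.020496/0.013889 = -1.4757.

z = -1.4757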